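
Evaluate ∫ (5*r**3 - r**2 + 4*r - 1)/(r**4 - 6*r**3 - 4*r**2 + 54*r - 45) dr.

Factor the denominator: (r - 5)*(r - 3)*(r - 1)*(r + 3).
Partial-fraction decomposition: 157/(192*(r + 3)) + 7/(32*(r - 1)) - 137/(24*(r - 3)) + 619/(64*(r - 5)).
Integrate each term: A/(r−a) contributes A·log|r−a|.

619*log(r - 5)/64 - 137*log(r - 3)/24 + 7*log(r - 1)/32 + 157*log(r + 3)/192 + C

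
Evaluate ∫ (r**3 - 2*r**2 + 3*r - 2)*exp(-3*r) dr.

(-9*r**3 + 9*r**2 - 21*r + 11)*exp(-3*r)/27 + C

Use integration by parts with u = r**3 - 2*r**2 + 3*r - 2, dv = exp(-3*r) dr, so v = -exp(-3*r)/3.
Apply parts 3 times (tabular method): alternate signs, differentiate u down to 0, integrate dv up.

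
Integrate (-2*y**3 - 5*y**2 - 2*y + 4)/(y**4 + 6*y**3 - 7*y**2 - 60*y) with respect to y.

Factor the denominator: y*(y - 3)*(y + 4)*(y + 5).
Partial-fraction decomposition: -139/(40*(y + 5)) + 15/(7*(y + 4)) - 101/(168*(y - 3)) - 1/(15*y).
Integrate each term: A/(y−a) contributes A·log|y−a|.

-log(y)/15 - 101*log(y - 3)/168 + 15*log(y + 4)/7 - 139*log(y + 5)/40 + C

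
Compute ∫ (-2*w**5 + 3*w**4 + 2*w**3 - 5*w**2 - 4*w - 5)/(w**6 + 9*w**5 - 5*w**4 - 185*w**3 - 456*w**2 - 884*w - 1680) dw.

Factor the denominator: (w - 5)*(w + 3)*(w + 4)*(w + 7)*(w**2 + 4).
Partial-fraction decomposition: (47*w + 32)/(580*(w**2 + 4)) - 251/(48*(w + 7)) + 97/(20*(w + 4)) - 49/(32*(w + 3)) - 475/(2784*(w - 5)).
Integrate each term; A/(w−a) gives A·log|w−a|; the (Bw+D)/(w²+p²) term gives a log and an atan.

-475*log(w - 5)/2784 - 49*log(w + 3)/32 + 97*log(w + 4)/20 - 251*log(w + 7)/48 + 47*log(w**2 + 4)/1160 + 4*atan(w/2)/145 + C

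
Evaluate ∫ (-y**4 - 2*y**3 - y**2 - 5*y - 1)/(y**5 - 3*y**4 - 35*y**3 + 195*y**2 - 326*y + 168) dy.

-421*log(y - 4)/66 + 8*log(y - 3) - 47*log(y - 2)/18 + 5*log(y - 1)/24 - 173*log(y + 7)/792 + C

Factor the denominator: (y - 4)*(y - 3)*(y - 2)*(y - 1)*(y + 7).
Partial-fraction decomposition: -173/(792*(y + 7)) + 5/(24*(y - 1)) - 47/(18*(y - 2)) + 8/(y - 3) - 421/(66*(y - 4)).
Integrate each term: A/(y−a) contributes A·log|y−a|.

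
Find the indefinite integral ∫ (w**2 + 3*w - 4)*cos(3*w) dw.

w**2*sin(3*w)/3 + w*sin(3*w) + 2*w*cos(3*w)/9 - 38*sin(3*w)/27 + cos(3*w)/3 + C

Use integration by parts with u = w**2 + 3*w - 4, dv = cos(3*w) dw, so v = sin(3*w)/3.
Apply parts 2 times (tabular method): alternate signs, differentiate u down to 0, integrate dv up.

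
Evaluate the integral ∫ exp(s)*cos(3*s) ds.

Let I denote the integral. Integrate by parts with u = cos(3*s), dv = exp(s) ds, so v = exp(s): I = exp(s)*cos(3*s) + 3·∫ exp(s)*sin(3*s) ds.
Apply parts again with u = sin(3*s), dv = exp(s) ds: ∫ exp(s)*sin(3*s) ds = exp(s)*sin(3*s) − 3·I. Substituting back brings back I: I = 3*exp(s)*sin(3*s) + exp(s)*cos(3*s) − 9·I.
Solving for I: (1 + 9)·I equals the remaining terms, so I = (1/10)·(3*exp(s)*sin(3*s) + exp(s)*cos(3*s)).

3*exp(s)*sin(3*s)/10 + exp(s)*cos(3*s)/10 + C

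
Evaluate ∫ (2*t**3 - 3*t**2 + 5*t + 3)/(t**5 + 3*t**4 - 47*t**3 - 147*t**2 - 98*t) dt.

Factor the denominator: t*(t - 7)*(t + 1)*(t + 2)*(t + 7).
Partial-fraction decomposition: -173/(588*(t + 7)) + 7/(18*(t + 2)) - 7/(48*(t + 1)) + 577/(7056*(t - 7)) - 3/(98*t).
Integrate each term: A/(t−a) contributes A·log|t−a|.

-3*log(t)/98 + 577*log(t - 7)/7056 - 7*log(t + 1)/48 + 7*log(t + 2)/18 - 173*log(t + 7)/588 + C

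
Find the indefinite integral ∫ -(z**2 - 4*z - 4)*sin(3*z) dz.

Use integration by parts with u = z**2 - 4*z - 4, dv = -sin(3*z) dz, so v = cos(3*z)/3.
Apply parts 2 times (tabular method): alternate signs, differentiate u down to 0, integrate dv up.

z**2*cos(3*z)/3 - 2*z*sin(3*z)/9 - 4*z*cos(3*z)/3 + 4*sin(3*z)/9 - 38*cos(3*z)/27 + C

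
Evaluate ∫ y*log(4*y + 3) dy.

Use integration by parts with u = log(4*y + 3), dv = y dy.
Then du = 4/(4*y + 3) dy and v = y**2/2.

y**2*log(4*y + 3)/2 - y**2/4 + 3*y/8 - 9*log(4*y + 3)/32 + C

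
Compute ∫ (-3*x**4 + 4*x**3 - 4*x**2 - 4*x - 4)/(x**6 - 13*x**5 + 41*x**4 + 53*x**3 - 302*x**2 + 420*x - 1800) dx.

-799*log(x - 6)/90 + 472985*log(x - 5)/53824 + 379*log(x + 3)/7488 + 4323*log(x**2 + 4)/218660 + 1049*atan(x/2)/109330 - 1499/(232*x - 1160) + C

Factor the denominator: (x - 6)*(x - 5)**2*(x + 3)*(x**2 + 4).
Partial-fraction decomposition: (4323*x + 2098)/(109330*(x**2 + 4)) + 379/(7488*(x + 3)) + 472985/(53824*(x - 5)) + 1499/(232*(x - 5)**2) - 799/(90*(x - 6)).
Integrate each term; A/(x−a) gives A·log|x−a|; the (Bx+D)/(x²+p²) term gives a log and an atan.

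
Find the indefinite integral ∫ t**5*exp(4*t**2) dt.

Let u = t², du = 2t dt; rewrite as (1/2)∫ u^2·exp(4u) du.
Now integrate by parts 2 times.

(8*t**4 - 4*t**2 + 1)*exp(4*t**2)/64 + C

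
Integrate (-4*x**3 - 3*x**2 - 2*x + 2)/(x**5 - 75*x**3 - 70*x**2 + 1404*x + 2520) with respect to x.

Factor the denominator: (x - 7)*(x - 6)*(x + 2)*(x + 5)*(x + 6).
Partial-fraction decomposition: 385/(312*(x + 6)) - 437/(396*(x + 5)) + 13/(432*(x + 2)) + 491/(528*(x - 6)) - 1531/(1404*(x - 7)).
Integrate each term: A/(x−a) contributes A·log|x−a|.

-1531*log(x - 7)/1404 + 491*log(x - 6)/528 + 13*log(x + 2)/432 - 437*log(x + 5)/396 + 385*log(x + 6)/312 + C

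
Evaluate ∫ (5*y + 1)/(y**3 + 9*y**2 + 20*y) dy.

Factor the denominator: y*(y + 4)*(y + 5).
Partial-fraction decomposition: -24/(5*(y + 5)) + 19/(4*(y + 4)) + 1/(20*y).
Integrate each term: A/(y−a) contributes A·log|y−a|.

log(y)/20 + 19*log(y + 4)/4 - 24*log(y + 5)/5 + C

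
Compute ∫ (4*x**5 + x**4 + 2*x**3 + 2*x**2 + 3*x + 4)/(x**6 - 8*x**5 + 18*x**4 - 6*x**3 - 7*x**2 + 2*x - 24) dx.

2264*log(x - 4)/85 - 569*log(x - 3)/20 + 89*log(x - 2)/15 + log(x + 1)/60 - 23*log(x**2 + 1)/340 - 7*atan(x)/170 + C

Factor the denominator: (x - 4)*(x - 3)*(x - 2)*(x + 1)*(x**2 + 1).
Partial-fraction decomposition: -(23*x + 7)/(170*(x**2 + 1)) + 1/(60*(x + 1)) + 89/(15*(x - 2)) - 569/(20*(x - 3)) + 2264/(85*(x - 4)).
Integrate each term; A/(x−a) gives A·log|x−a|; the (Bx+D)/(x²+p²) term gives a log and an atan.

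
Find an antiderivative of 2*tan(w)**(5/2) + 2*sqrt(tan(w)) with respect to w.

Let u = tan(w), so du = (tan(w)**2 + 1) dw.
Rewriting, the integral becomes 2·∫ √u du = 2·(2/3)u^(3/2).
Substituting back, u = tan(w).

4*tan(w)**(3/2)/3 + C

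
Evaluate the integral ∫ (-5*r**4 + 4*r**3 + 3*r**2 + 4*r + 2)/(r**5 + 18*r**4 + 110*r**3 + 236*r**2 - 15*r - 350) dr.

Factor the denominator: (r - 1)*(r + 2)*(r + 5)**2*(r + 7).
Partial-fraction decomposition: -1657/(20*(r + 7)) + 1387/(18*(r + 5)) - 892/(9*(r + 5)**2) + 106/(135*(r + 2)) + 1/(108*(r - 1)).
Integrate each term; A/(r−a) gives A·log|r−a|; A/(r−a)² gives −A/(r−a).

log(r - 1)/108 + 106*log(r + 2)/135 + 1387*log(r + 5)/18 - 1657*log(r + 7)/20 + 892/(9*r + 45) + C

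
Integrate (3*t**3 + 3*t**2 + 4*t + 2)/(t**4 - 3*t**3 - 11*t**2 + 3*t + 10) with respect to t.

59*log(t - 5)/21 - log(t - 1)/2 - log(t + 1)/6 + 6*log(t + 2)/7 + C

Factor the denominator: (t - 5)*(t - 1)*(t + 1)*(t + 2).
Partial-fraction decomposition: 6/(7*(t + 2)) - 1/(6*(t + 1)) - 1/(2*(t - 1)) + 59/(21*(t - 5)).
Integrate each term: A/(t−a) contributes A·log|t−a|.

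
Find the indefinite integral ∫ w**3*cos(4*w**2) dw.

w**2*sin(4*w**2)/8 + cos(4*w**2)/32 + C

Let u = w², du = 2w dw; rewrite as (1/2)∫ u^1·cos(4u) du.
Now integrate by parts 1 time.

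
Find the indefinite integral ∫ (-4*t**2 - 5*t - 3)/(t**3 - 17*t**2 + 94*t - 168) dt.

-78*log(t - 7) + 177*log(t - 6)/2 - 29*log(t - 4)/2 + C

Factor the denominator: (t - 7)*(t - 6)*(t - 4).
Partial-fraction decomposition: -29/(2*(t - 4)) + 177/(2*(t - 6)) - 78/(t - 7).
Integrate each term: A/(t−a) contributes A·log|t−a|.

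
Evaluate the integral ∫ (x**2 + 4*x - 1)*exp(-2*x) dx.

(-2*x**2 - 10*x - 3)*exp(-2*x)/4 + C

Use integration by parts with u = x**2 + 4*x - 1, dv = exp(-2*x) dx, so v = -exp(-2*x)/2.
Apply parts 2 times (tabular method): alternate signs, differentiate u down to 0, integrate dv up.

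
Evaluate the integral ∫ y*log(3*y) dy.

Use integration by parts with u = log(3*y), dv = y dy.
Then du = 1/y dy and v = y**2/2.

y**2*(log(y) + log(3))/2 - y**2/4 + C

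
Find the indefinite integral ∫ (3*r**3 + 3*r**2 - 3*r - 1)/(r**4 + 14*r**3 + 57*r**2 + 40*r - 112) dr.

Factor the denominator: (r - 1)*(r + 4)**2*(r + 7).
Partial-fraction decomposition: 431/(36*(r + 7)) - 2021/(225*(r + 4)) + 133/(15*(r + 4)**2) + 1/(100*(r - 1)).
Integrate each term; A/(r−a) gives A·log|r−a|; A/(r−a)² gives −A/(r−a).

log(r - 1)/100 - 2021*log(r + 4)/225 + 431*log(r + 7)/36 - 133/(15*r + 60) + C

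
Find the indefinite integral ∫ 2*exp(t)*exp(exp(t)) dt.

2*exp(exp(t)) + C

Let u = exp(t), so du = (exp(t)) dt.
Rewriting, the integral becomes 2·∫ e^u du = 2·e^u.
Substituting back, u = exp(t).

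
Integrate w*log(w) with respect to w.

w**2*log(w)/2 - w**2/4 + C

Use integration by parts with u = log(w), dv = w dw.
Then du = 1/w dw and v = w**2/2.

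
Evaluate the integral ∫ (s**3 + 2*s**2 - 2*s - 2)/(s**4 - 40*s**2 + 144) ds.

137*log(s - 6)/192 - 5*log(s - 2)/64 + log(s + 2)/64 + 67*log(s + 6)/192 + C

Factor the denominator: (s - 6)*(s - 2)*(s + 2)*(s + 6).
Partial-fraction decomposition: 67/(192*(s + 6)) + 1/(64*(s + 2)) - 5/(64*(s - 2)) + 137/(192*(s - 6)).
Integrate each term: A/(s−a) contributes A·log|s−a|.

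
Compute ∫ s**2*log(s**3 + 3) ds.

s**3*log(s**3 + 3)/3 - s**3/3 + log(s**3 + 3) + C

Let u = s**3 + 3, so du = (3*s**2) ds.
The integral becomes (1/3)·∫ log(u) du; integrate by parts with u′=log(u), dv′=du.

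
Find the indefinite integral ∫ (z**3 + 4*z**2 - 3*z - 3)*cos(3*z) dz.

Use integration by parts with u = z**3 + 4*z**2 - 3*z - 3, dv = cos(3*z) dz, so v = sin(3*z)/3.
Apply parts 3 times (tabular method): alternate signs, differentiate u down to 0, integrate dv up.

z**3*sin(3*z)/3 + 4*z**2*sin(3*z)/3 + z**2*cos(3*z)/3 - 11*z*sin(3*z)/9 + 8*z*cos(3*z)/9 - 35*sin(3*z)/27 - 11*cos(3*z)/27 + C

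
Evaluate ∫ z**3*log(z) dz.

Use integration by parts with u = log(z), dv = z**3 dz.
Then du = 1/z dz and v = z**4/4.

z**4*log(z)/4 - z**4/16 + C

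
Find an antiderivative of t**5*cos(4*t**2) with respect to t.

Let u = t², du = 2t dt; rewrite as (1/2)∫ u^2·cos(4u) du.
Now integrate by parts 2 times.

t**4*sin(4*t**2)/8 + t**2*cos(4*t**2)/16 - sin(4*t**2)/64 + C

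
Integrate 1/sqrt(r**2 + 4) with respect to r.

Substitute r = 2·tan(θ), so dr = 2·sec(θ)^2 dθ and the radical becomes sqrt(r**2 + 4) = 2·sec(θ) by the Pythagorean identity.
Integrate the resulting trig expression in θ, then back-substitute tan(θ) = r/2, sec(θ) = sqrt(r**2 + 4)/2 (absorbing any constant into C).

log(r + sqrt(r**2 + 4)) + C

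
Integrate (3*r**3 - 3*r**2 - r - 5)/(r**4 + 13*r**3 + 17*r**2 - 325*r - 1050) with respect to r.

29*log(r - 5)/132 + 45*log(r + 5)/2 - 755*log(r + 6)/11 + 587*log(r + 7)/12 + C

Factor the denominator: (r - 5)*(r + 5)*(r + 6)*(r + 7).
Partial-fraction decomposition: 587/(12*(r + 7)) - 755/(11*(r + 6)) + 45/(2*(r + 5)) + 29/(132*(r - 5)).
Integrate each term: A/(r−a) contributes A·log|r−a|.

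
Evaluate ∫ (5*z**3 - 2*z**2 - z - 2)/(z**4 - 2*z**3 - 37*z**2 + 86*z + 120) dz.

Factor the denominator: (z - 5)*(z - 4)*(z + 1)*(z + 6).
Partial-fraction decomposition: 574/(275*(z + 6)) - 4/(75*(z + 1)) - 141/(25*(z - 4)) + 284/(33*(z - 5)).
Integrate each term: A/(z−a) contributes A·log|z−a|.

284*log(z - 5)/33 - 141*log(z - 4)/25 - 4*log(z + 1)/75 + 574*log(z + 6)/275 + C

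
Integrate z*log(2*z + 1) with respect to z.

z**2*log(2*z + 1)/2 - z**2/4 + z/4 - log(2*z + 1)/8 + C

Use integration by parts with u = log(2*z + 1), dv = z dz.
Then du = 2/(2*z + 1) dz and v = z**2/2.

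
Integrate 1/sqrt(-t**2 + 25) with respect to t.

asin(t/5) + C

Substitute t = 5·sin(θ), so dt = 5·cos(θ) dθ and the radical becomes sqrt(-t**2 + 25) = 5·cos(θ) by the Pythagorean identity.
Integrate the resulting trig expression in θ, then back-substitute θ = asin(t/5), sin(θ) = t/5, cos(θ) = sqrt(-t**2 + 25)/5 (absorbing any constant into C).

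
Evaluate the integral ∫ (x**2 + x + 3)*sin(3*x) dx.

Use integration by parts with u = x**2 + x + 3, dv = sin(3*x) dx, so v = -cos(3*x)/3.
Apply parts 2 times (tabular method): alternate signs, differentiate u down to 0, integrate dv up.

-x**2*cos(3*x)/3 + 2*x*sin(3*x)/9 - x*cos(3*x)/3 + sin(3*x)/9 - 25*cos(3*x)/27 + C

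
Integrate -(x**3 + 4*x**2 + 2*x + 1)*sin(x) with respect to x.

x**3*cos(x) - 3*x**2*sin(x) + 4*x**2*cos(x) - 8*x*sin(x) - 4*x*cos(x) + 4*sin(x) - 7*cos(x) + C

Use integration by parts with u = x**3 + 4*x**2 + 2*x + 1, dv = -sin(x) dx, so v = cos(x).
Apply parts 3 times (tabular method): alternate signs, differentiate u down to 0, integrate dv up.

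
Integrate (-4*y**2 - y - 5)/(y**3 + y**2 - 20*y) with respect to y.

Factor the denominator: y*(y - 4)*(y + 5).
Partial-fraction decomposition: -20/(9*(y + 5)) - 73/(36*(y - 4)) + 1/(4*y).
Integrate each term: A/(y−a) contributes A·log|y−a|.

log(y)/4 - 73*log(y - 4)/36 - 20*log(y + 5)/9 + C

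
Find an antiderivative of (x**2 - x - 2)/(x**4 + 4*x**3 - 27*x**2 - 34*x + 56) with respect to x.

Factor the denominator: (x - 4)*(x - 1)*(x + 2)*(x + 7).
Partial-fraction decomposition: -27/(220*(x + 7)) + 2/(45*(x + 2)) + 1/(36*(x - 1)) + 5/(99*(x - 4)).
Integrate each term: A/(x−a) contributes A·log|x−a|.

5*log(x - 4)/99 + log(x - 1)/36 + 2*log(x + 2)/45 - 27*log(x + 7)/220 + C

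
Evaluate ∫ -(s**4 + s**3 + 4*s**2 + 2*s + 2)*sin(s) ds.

Use integration by parts with u = s**4 + s**3 + 4*s**2 + 2*s + 2, dv = -sin(s) ds, so v = cos(s).
Apply parts 4 times (tabular method): alternate signs, differentiate u down to 0, integrate dv up.

s**4*cos(s) - 4*s**3*sin(s) + s**3*cos(s) - 3*s**2*sin(s) - 8*s**2*cos(s) + 16*s*sin(s) - 4*s*cos(s) + 4*sin(s) + 18*cos(s) + C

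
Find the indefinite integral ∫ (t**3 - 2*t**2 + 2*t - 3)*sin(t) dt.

-t**3*cos(t) + 3*t**2*sin(t) + 2*t**2*cos(t) - 4*t*sin(t) + 4*t*cos(t) - 4*sin(t) - cos(t) + C

Use integration by parts with u = t**3 - 2*t**2 + 2*t - 3, dv = sin(t) dt, so v = -cos(t).
Apply parts 3 times (tabular method): alternate signs, differentiate u down to 0, integrate dv up.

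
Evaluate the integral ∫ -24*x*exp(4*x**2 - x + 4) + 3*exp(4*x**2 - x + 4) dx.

-3*exp(4*x**2 - x + 4) + C

Let u = 4*x**2 - x + 4, so du = (8*x - 1) dx.
Rewriting, the integral becomes -3·∫ e^u du = -3·e^u.
Substituting back, u = 4*x**2 - x + 4.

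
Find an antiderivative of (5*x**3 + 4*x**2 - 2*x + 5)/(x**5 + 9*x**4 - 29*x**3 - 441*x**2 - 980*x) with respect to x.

Factor the denominator: x*(x - 7)*(x + 4)*(x + 5)*(x + 7).
Partial-fraction decomposition: -125/(49*(x + 7)) + 17/(4*(x + 5)) - 81/(44*(x + 4)) + 317/(2156*(x - 7)) - 1/(196*x).
Integrate each term: A/(x−a) contributes A·log|x−a|.

-log(x)/196 + 317*log(x - 7)/2156 - 81*log(x + 4)/44 + 17*log(x + 5)/4 - 125*log(x + 7)/49 + C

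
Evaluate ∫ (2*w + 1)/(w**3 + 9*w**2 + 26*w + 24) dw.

Factor the denominator: (w + 2)*(w + 3)*(w + 4).
Partial-fraction decomposition: -7/(2*(w + 4)) + 5/(w + 3) - 3/(2*(w + 2)).
Integrate each term: A/(w−a) contributes A·log|w−a|.

-3*log(w + 2)/2 + 5*log(w + 3) - 7*log(w + 4)/2 + C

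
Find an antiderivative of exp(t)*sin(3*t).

Let I denote the integral. Integrate by parts with u = sin(3*t), dv = exp(t) dt, so v = exp(t): I = exp(t)*sin(3*t) − 3·∫ exp(t)*cos(3*t) dt.
Apply parts again with u = cos(3*t), dv = exp(t) dt: ∫ exp(t)*cos(3*t) dt = exp(t)*cos(3*t) + 3·I. Substituting back brings back I: I = exp(t)*sin(3*t) - 3*exp(t)*cos(3*t) − 9·I.
Solving for I: (1 + 9)·I equals the remaining terms, so I = (1/10)·(exp(t)*sin(3*t) - 3*exp(t)*cos(3*t)).

exp(t)*sin(3*t)/10 - 3*exp(t)*cos(3*t)/10 + C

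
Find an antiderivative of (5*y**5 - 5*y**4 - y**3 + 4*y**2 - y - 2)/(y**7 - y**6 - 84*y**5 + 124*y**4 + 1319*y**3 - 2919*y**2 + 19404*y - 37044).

Factor the denominator: (y - 7)*(y - 6)*(y - 2)*(y + 7)**2*(y**2 + 9).
Partial-fraction decomposition: -(1493*y - 23820)/(196794*(y**2 + 9)) - 149255921/(752146668*(y + 7)) + 7958/(7917*(y + 7)**2) + 7/(1755*(y - 2)) - 1616/(1521*(y - 6)) + 35937/(28420*(y - 7)).
Integrate each term; A/(y−a) gives A·log|y−a|; the (By+D)/(y²+p²) term gives a log and an atan.

35937*log(y - 7)/28420 - 1616*log(y - 6)/1521 + 7*log(y - 2)/1755 - 149255921*log(y + 7)/752146668 - 1493*log(y**2 + 9)/393588 + 3970*atan(y/3)/98397 - 7958/(7917*y + 55419) + C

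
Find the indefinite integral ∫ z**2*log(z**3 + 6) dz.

z**3*log(z**3 + 6)/3 - z**3/3 + 2*log(z**3 + 6) + C

Let u = z**3 + 6, so du = (3*z**2) dz.
The integral becomes (1/3)·∫ log(u) du; integrate by parts with u′=log(u), dv′=du.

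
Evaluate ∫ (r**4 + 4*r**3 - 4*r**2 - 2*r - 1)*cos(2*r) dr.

Use integration by parts with u = r**4 + 4*r**3 - 4*r**2 - 2*r - 1, dv = cos(2*r) dr, so v = sin(2*r)/2.
Apply parts 4 times (tabular method): alternate signs, differentiate u down to 0, integrate dv up.

r**4*sin(2*r)/2 + 2*r**3*sin(2*r) + r**3*cos(2*r) - 7*r**2*sin(2*r)/2 + 3*r**2*cos(2*r) - 4*r*sin(2*r) - 7*r*cos(2*r)/2 + 5*sin(2*r)/4 - 2*cos(2*r) + C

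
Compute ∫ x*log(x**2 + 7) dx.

Let u = x**2 + 7, so du = (2*x) dx.
The integral becomes (1/2)·∫ log(u) du; integrate by parts with u′=log(u), dv′=du.

x**2*log(x**2 + 7)/2 - x**2/2 + 7*log(x**2 + 7)/2 + C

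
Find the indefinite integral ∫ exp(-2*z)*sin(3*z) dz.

-2*exp(-2*z)*sin(3*z)/13 - 3*exp(-2*z)*cos(3*z)/13 + C

Let I denote the integral. Integrate by parts with u = sin(3*z), dv = exp(-2*z) dz, so v = -exp(-2*z)/2: I = -exp(-2*z)*sin(3*z)/2 + (3/2)·∫ exp(-2*z)*cos(3*z) dz.
Apply parts again with u = cos(3*z), dv = exp(-2*z) dz: ∫ exp(-2*z)*cos(3*z) dz = -exp(-2*z)*cos(3*z)/2 − (3/2)·I. Substituting back brings back I: I = -exp(-2*z)*sin(3*z)/2 - 3*exp(-2*z)*cos(3*z)/4 − (9/4)·I.
Solving for I: (1 + 9/4)·I equals the remaining terms, so I = (4/13)·(-exp(-2*z)*sin(3*z)/2 - 3*exp(-2*z)*cos(3*z)/4).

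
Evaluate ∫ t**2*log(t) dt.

Use integration by parts with u = log(t), dv = t**2 dt.
Then du = 1/t dt and v = t**3/3.

t**3*log(t)/3 - t**3/9 + C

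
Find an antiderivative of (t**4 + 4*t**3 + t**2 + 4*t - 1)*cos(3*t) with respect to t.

t**4*sin(3*t)/3 + 4*t**3*sin(3*t)/3 + 4*t**3*cos(3*t)/9 - t**2*sin(3*t)/9 + 4*t**2*cos(3*t)/3 + 4*t*sin(3*t)/9 - 2*t*cos(3*t)/27 - 25*sin(3*t)/81 + 4*cos(3*t)/27 + C

Use integration by parts with u = t**4 + 4*t**3 + t**2 + 4*t - 1, dv = cos(3*t) dt, so v = sin(3*t)/3.
Apply parts 4 times (tabular method): alternate signs, differentiate u down to 0, integrate dv up.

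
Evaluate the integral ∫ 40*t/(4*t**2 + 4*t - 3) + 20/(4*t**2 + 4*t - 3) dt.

5*log(4*t**2 + 4*t - 3) + C

Let u = 4*t**2 + 4*t - 3, so du = (8*t + 4) dt.
Rewriting, the integral becomes 5·∫ 1/u du = 5·log(u).
Substituting back, u = 4*t**2 + 4*t - 3.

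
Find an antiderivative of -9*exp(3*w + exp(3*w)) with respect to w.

Let u = exp(3*w), so du = (3*exp(3*w)) dw.
Rewriting, the integral becomes -3·∫ e^u du = -3·e^u.
Substituting back, u = exp(3*w).

-3*exp(exp(3*w)) + C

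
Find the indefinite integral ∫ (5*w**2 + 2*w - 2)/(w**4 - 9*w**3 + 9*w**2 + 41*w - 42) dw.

Factor the denominator: (w - 7)*(w - 3)*(w - 1)*(w + 2).
Partial-fraction decomposition: -14/(135*(w + 2)) + 5/(36*(w - 1)) - 49/(40*(w - 3)) + 257/(216*(w - 7)).
Integrate each term: A/(w−a) contributes A·log|w−a|.

257*log(w - 7)/216 - 49*log(w - 3)/40 + 5*log(w - 1)/36 - 14*log(w + 2)/135 + C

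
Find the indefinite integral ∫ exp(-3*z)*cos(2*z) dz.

Let I denote the integral. Integrate by parts with u = cos(2*z), dv = exp(-3*z) dz, so v = -exp(-3*z)/3: I = -exp(-3*z)*cos(2*z)/3 − (2/3)·∫ exp(-3*z)*sin(2*z) dz.
Apply parts again with u = sin(2*z), dv = exp(-3*z) dz: ∫ exp(-3*z)*sin(2*z) dz = -exp(-3*z)*sin(2*z)/3 + (2/3)·I. Substituting back brings back I: I = 2*exp(-3*z)*sin(2*z)/9 - exp(-3*z)*cos(2*z)/3 − (4/9)·I.
Solving for I: (1 + 4/9)·I equals the remaining terms, so I = (9/13)·(2*exp(-3*z)*sin(2*z)/9 - exp(-3*z)*cos(2*z)/3).

2*exp(-3*z)*sin(2*z)/13 - 3*exp(-3*z)*cos(2*z)/13 + C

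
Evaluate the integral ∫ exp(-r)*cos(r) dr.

exp(-r)*sin(r)/2 - exp(-r)*cos(r)/2 + C

Let I denote the integral. Integrate by parts with u = cos(r), dv = exp(-r) dr, so v = -exp(-r): I = -exp(-r)*cos(r) − ∫ exp(-r)*sin(r) dr.
Apply parts again with u = sin(r), dv = exp(-r) dr: ∫ exp(-r)*sin(r) dr = -exp(-r)*sin(r) + I. Substituting back brings back I: I = exp(-r)*sin(r) - exp(-r)*cos(r) − I.
Solving for I: (1 + 1)·I equals the remaining terms, so I = (1/2)·(exp(-r)*sin(r) - exp(-r)*cos(r)).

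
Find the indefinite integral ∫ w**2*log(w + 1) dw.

Use integration by parts with u = log(w + 1), dv = w**2 dw.
Then du = 1/(w + 1) dw and v = w**3/3.

w**3*log(w + 1)/3 - w**3/9 + w**2/6 - w/3 + log(w + 1)/3 + C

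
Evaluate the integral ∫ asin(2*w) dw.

w*asin(2*w) + sqrt(-4*w**2 + 1)/2 + C

Use integration by parts with u = arcsin(2*w), dv = dw.
Then du = 2/sqrt(-4*w**2 + 1) dw.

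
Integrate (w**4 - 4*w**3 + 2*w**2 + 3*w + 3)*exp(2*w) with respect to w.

(w**4 - 6*w**3 + 11*w**2 - 8*w + 7)*exp(2*w)/2 + C

Use integration by parts with u = w**4 - 4*w**3 + 2*w**2 + 3*w + 3, dv = exp(2*w) dw, so v = exp(2*w)/2.
Apply parts 4 times (tabular method): alternate signs, differentiate u down to 0, integrate dv up.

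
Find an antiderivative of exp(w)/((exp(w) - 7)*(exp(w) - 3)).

Let u = e^w, du = e^w dw.
The integral becomes ∫ du/((u-7)(u-3)); decompose into partial fractions.

log(exp(w) - 7)/4 - log(exp(w) - 3)/4 + C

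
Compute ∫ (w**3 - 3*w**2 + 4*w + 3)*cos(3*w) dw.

Use integration by parts with u = w**3 - 3*w**2 + 4*w + 3, dv = cos(3*w) dw, so v = sin(3*w)/3.
Apply parts 3 times (tabular method): alternate signs, differentiate u down to 0, integrate dv up.

w**3*sin(3*w)/3 - w**2*sin(3*w) + w**2*cos(3*w)/3 + 10*w*sin(3*w)/9 - 2*w*cos(3*w)/3 + 11*sin(3*w)/9 + 10*cos(3*w)/27 + C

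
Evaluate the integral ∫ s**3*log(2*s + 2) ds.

Use integration by parts with u = log(2*s + 2), dv = s**3 ds.
Then du = 2/(2*s + 2) ds and v = s**4/4.

s**4*log(2*s + 2)/4 - s**4/16 + s**3/12 - s**2/8 + s/4 - log(s + 1)/4 + C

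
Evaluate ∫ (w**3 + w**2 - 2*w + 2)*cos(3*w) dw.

w**3*sin(3*w)/3 + w**2*sin(3*w)/3 + w**2*cos(3*w)/3 - 8*w*sin(3*w)/9 + 2*w*cos(3*w)/9 + 16*sin(3*w)/27 - 8*cos(3*w)/27 + C

Use integration by parts with u = w**3 + w**2 - 2*w + 2, dv = cos(3*w) dw, so v = sin(3*w)/3.
Apply parts 3 times (tabular method): alternate signs, differentiate u down to 0, integrate dv up.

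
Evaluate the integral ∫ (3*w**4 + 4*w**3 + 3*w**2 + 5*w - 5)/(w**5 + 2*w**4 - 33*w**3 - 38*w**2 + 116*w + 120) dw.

Factor the denominator: (w - 5)*(w - 2)*(w + 1)*(w + 2)*(w + 6).
Partial-fraction decomposition: 3097/(1760*(w + 6)) - 13/(112*(w + 2)) - 4/(45*(w + 1)) - 97/(288*(w - 2)) + 1235/(693*(w - 5)).
Integrate each term: A/(w−a) contributes A·log|w−a|.

1235*log(w - 5)/693 - 97*log(w - 2)/288 - 4*log(w + 1)/45 - 13*log(w + 2)/112 + 3097*log(w + 6)/1760 + C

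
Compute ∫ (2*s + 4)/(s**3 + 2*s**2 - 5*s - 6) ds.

Factor the denominator: (s - 2)*(s + 1)*(s + 3).
Partial-fraction decomposition: -1/(5*(s + 3)) - 1/(3*(s + 1)) + 8/(15*(s - 2)).
Integrate each term: A/(s−a) contributes A·log|s−a|.

8*log(s - 2)/15 - log(s + 1)/3 - log(s + 3)/5 + C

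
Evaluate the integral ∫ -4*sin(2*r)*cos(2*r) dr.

Let u = cos(2*r), so du = (-2*sin(2*r)) dr.
Rewriting, the integral becomes 2·∫ u^1 du = 2·u^2/2.
Substituting back, u = cos(2*r).

cos(2*r)**2 + C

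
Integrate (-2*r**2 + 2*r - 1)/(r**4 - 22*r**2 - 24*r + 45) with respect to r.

Factor the denominator: (r - 5)*(r - 1)*(r + 3)**2.
Partial-fraction decomposition: 37/(256*(r + 3)) - 25/(32*(r + 3)**2) + 1/(64*(r - 1)) - 41/(256*(r - 5)).
Integrate each term; A/(r−a) gives A·log|r−a|; A/(r−a)² gives −A/(r−a).

-41*log(r - 5)/256 + log(r - 1)/64 + 37*log(r + 3)/256 + 25/(32*r + 96) + C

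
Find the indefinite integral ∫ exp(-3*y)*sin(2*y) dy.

-3*exp(-3*y)*sin(2*y)/13 - 2*exp(-3*y)*cos(2*y)/13 + C

Let I denote the integral. Integrate by parts with u = sin(2*y), dv = exp(-3*y) dy, so v = -exp(-3*y)/3: I = -exp(-3*y)*sin(2*y)/3 + (2/3)·∫ exp(-3*y)*cos(2*y) dy.
Apply parts again with u = cos(2*y), dv = exp(-3*y) dy: ∫ exp(-3*y)*cos(2*y) dy = -exp(-3*y)*cos(2*y)/3 − (2/3)·I. Substituting back brings back I: I = -exp(-3*y)*sin(2*y)/3 - 2*exp(-3*y)*cos(2*y)/9 − (4/9)·I.
Solving for I: (1 + 4/9)·I equals the remaining terms, so I = (9/13)·(-exp(-3*y)*sin(2*y)/3 - 2*exp(-3*y)*cos(2*y)/9).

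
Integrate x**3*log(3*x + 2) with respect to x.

Use integration by parts with u = log(3*x + 2), dv = x**3 dx.
Then du = 3/(3*x + 2) dx and v = x**4/4.

x**4*log(3*x + 2)/4 - x**4/16 + x**3/18 - x**2/18 + 2*x/27 - 4*log(3*x + 2)/81 + C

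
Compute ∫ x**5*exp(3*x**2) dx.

Let u = x², du = 2x dx; rewrite as (1/2)∫ u^2·exp(3u) du.
Now integrate by parts 2 times.

(9*x**4 - 6*x**2 + 2)*exp(3*x**2)/54 + C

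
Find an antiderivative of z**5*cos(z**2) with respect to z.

Let u = z², du = 2z dz; rewrite as (1/2)∫ u^2·cos(1u) du.
Now integrate by parts 2 times.

z**4*sin(z**2)/2 + z**2*cos(z**2) - sin(z**2) + C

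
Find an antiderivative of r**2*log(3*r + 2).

r**3*log(3*r + 2)/3 - r**3/9 + r**2/9 - 4*r/27 + 8*log(3*r + 2)/81 + C

Use integration by parts with u = log(3*r + 2), dv = r**2 dr.
Then du = 3/(3*r + 2) dr and v = r**3/3.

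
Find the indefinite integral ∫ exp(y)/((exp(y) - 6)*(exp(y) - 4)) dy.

Let u = e^y, du = e^y dy.
The integral becomes ∫ du/((u-4)(u-6)); decompose into partial fractions.

log(exp(y) - 6)/2 - log(exp(y) - 4)/2 + C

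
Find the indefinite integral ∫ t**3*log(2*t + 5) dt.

t**4*log(2*t + 5)/4 - t**4/16 + 5*t**3/24 - 25*t**2/32 + 125*t/32 - 625*log(2*t + 5)/64 + C

Use integration by parts with u = log(2*t + 5), dv = t**3 dt.
Then du = 2/(2*t + 5) dt and v = t**4/4.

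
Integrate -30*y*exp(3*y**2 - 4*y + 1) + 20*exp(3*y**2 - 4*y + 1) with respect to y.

Let u = 3*y**2 - 4*y + 1, so du = (6*y - 4) dy.
Rewriting, the integral becomes -5·∫ e^u du = -5·e^u.
Substituting back, u = 3*y**2 - 4*y + 1.

-5*exp(3*y**2 - 4*y + 1) + C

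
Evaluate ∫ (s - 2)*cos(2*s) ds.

s*sin(2*s)/2 - sin(2*s) + cos(2*s)/4 + C

Use integration by parts with u = s - 2, dv = cos(2*s) ds, so v = sin(2*s)/2.
Apply parts 1 times (tabular method): alternate signs, differentiate u down to 0, integrate dv up.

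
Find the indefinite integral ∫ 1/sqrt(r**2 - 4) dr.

Substitute r = 2·sec(θ), so dr = 2·sec(θ)*tan(θ) dθ and the radical becomes sqrt(r**2 - 4) = 2·tan(θ) by the Pythagorean identity.
Integrate the resulting trig expression in θ, then back-substitute sec(θ) = r/2, tan(θ) = sqrt(r**2 - 4)/2 (absorbing any constant into C).

log(r + sqrt(r**2 - 4)) + C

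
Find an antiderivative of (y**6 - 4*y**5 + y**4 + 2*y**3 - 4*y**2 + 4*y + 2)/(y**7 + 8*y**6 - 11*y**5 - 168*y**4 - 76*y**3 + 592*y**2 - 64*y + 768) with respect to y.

Factor the denominator: (y - 4)*(y - 2)*(y + 4)**2*(y + 6)*(y**2 + 1).
Partial-fraction decomposition: -2*(47*y - 171)/(53465*(y**2 + 1)) + 39229/(5920*(y + 6)) - 1882205/(332928*(y + 4)) + 4121/(816*(y + 4)**2) + 19/(1440*(y - 2)) + 169/(10880*(y - 4)).
Integrate each term; A/(y−a) gives A·log|y−a|; the (By+D)/(y²+p²) term gives a log and an atan.

169*log(y - 4)/10880 + 19*log(y - 2)/1440 - 1882205*log(y + 4)/332928 + 39229*log(y + 6)/5920 - 47*log(y**2 + 1)/53465 + 342*atan(y)/53465 - 4121/(816*y + 3264) + C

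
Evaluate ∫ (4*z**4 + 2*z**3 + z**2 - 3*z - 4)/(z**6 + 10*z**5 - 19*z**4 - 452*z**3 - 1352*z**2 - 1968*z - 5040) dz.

Factor the denominator: (z - 7)*(z + 5)*(z + 6)**2*(z**2 + 4).
Partial-fraction decomposition: (2654*z - 2569)/(153700*(z**2 + 4)) + 54551/(8450*(z + 6)) + 2401/(260*(z + 6)**2) - 381/(58*(z + 5)) + 1719/(17914*(z - 7)).
Integrate each term; A/(z−a) gives A·log|z−a|; the (Bz+D)/(z²+p²) term gives a log and an atan.

1719*log(z - 7)/17914 - 381*log(z + 5)/58 + 54551*log(z + 6)/8450 + 1327*log(z**2 + 4)/153700 - 2569*atan(z/2)/307400 - 2401/(260*z + 1560) + C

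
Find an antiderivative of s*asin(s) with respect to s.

Use integration by parts with u = arcsin(s), dv = s ds.
Then du = 1/sqrt(-s**2 + 1) ds.

s**2*asin(s)/2 + s*sqrt(-s**2 + 1)/4 - asin(s)/4 + C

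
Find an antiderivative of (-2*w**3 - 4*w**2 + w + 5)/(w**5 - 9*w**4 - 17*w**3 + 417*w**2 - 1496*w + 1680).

Factor the denominator: (w - 5)*(w - 4)**2*(w - 3)*(w + 7).
Partial-fraction decomposition: 61/(1815*(w + 7)) + 41/(10*(w - 3)) + 1214/(121*(w - 4)) + 183/(11*(w - 4)**2) - 85/(6*(w - 5)).
Integrate each term; A/(w−a) gives A·log|w−a|; A/(w−a)² gives −A/(w−a).

-85*log(w - 5)/6 + 1214*log(w - 4)/121 + 41*log(w - 3)/10 + 61*log(w + 7)/1815 - 183/(11*w - 44) + C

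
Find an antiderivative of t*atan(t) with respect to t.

t**2*atan(t)/2 - t/2 + atan(t)/2 + C

Use integration by parts with u = arctan(t), dv = t dt.
Then du = 1/(t**2 + 1) dt.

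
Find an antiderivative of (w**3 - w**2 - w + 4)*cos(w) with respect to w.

Use integration by parts with u = w**3 - w**2 - w + 4, dv = cos(w) dw, so v = sin(w).
Apply parts 3 times (tabular method): alternate signs, differentiate u down to 0, integrate dv up.

w**3*sin(w) - w**2*sin(w) + 3*w**2*cos(w) - 7*w*sin(w) - 2*w*cos(w) + 6*sin(w) - 7*cos(w) + C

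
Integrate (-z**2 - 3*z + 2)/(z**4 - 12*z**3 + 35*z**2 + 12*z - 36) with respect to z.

99*log(z - 6)/1225 - log(z - 1)/25 - 2*log(z + 1)/49 + 52/(35*z - 210) + C

Factor the denominator: (z - 6)**2*(z - 1)*(z + 1).
Partial-fraction decomposition: -2/(49*(z + 1)) - 1/(25*(z - 1)) + 99/(1225*(z - 6)) - 52/(35*(z - 6)**2).
Integrate each term; A/(z−a) gives A·log|z−a|; A/(z−a)² gives −A/(z−a).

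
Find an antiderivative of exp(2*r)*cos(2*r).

exp(2*r)*sin(2*r)/4 + exp(2*r)*cos(2*r)/4 + C

Let I denote the integral. Integrate by parts with u = cos(2*r), dv = exp(2*r) dr, so v = exp(2*r)/2: I = exp(2*r)*cos(2*r)/2 + ∫ exp(2*r)*sin(2*r) dr.
Apply parts again with u = sin(2*r), dv = exp(2*r) dr: ∫ exp(2*r)*sin(2*r) dr = exp(2*r)*sin(2*r)/2 − I. Substituting back brings back I: I = exp(2*r)*sin(2*r)/2 + exp(2*r)*cos(2*r)/2 − I.
Solving for I: (1 + 1)·I equals the remaining terms, so I = (1/2)·(exp(2*r)*sin(2*r)/2 + exp(2*r)*cos(2*r)/2).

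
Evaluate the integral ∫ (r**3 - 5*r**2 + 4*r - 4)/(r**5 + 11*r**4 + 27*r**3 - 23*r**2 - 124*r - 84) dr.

Factor the denominator: (r - 2)*(r + 1)*(r + 2)*(r + 3)*(r + 7).
Partial-fraction decomposition: -31/(54*(r + 7)) + 11/(5*(r + 3)) - 2/(r + 2) + 7/(18*(r + 1)) - 2/(135*(r - 2)).
Integrate each term: A/(r−a) contributes A·log|r−a|.

-2*log(r - 2)/135 + 7*log(r + 1)/18 - 2*log(r + 2) + 11*log(r + 3)/5 - 31*log(r + 7)/54 + C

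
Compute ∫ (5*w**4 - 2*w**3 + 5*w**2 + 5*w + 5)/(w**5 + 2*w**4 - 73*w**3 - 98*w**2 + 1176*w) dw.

Factor the denominator: w*(w - 7)*(w - 4)*(w + 6)*(w + 7).
Partial-fraction decomposition: 6453/(539*(w + 7)) - 7067/(780*(w + 6)) - 419/(440*(w - 4)) + 1934/(637*(w - 7)) + 5/(1176*w).
Integrate each term: A/(w−a) contributes A·log|w−a|.

5*log(w)/1176 + 1934*log(w - 7)/637 - 419*log(w - 4)/440 - 7067*log(w + 6)/780 + 6453*log(w + 7)/539 + C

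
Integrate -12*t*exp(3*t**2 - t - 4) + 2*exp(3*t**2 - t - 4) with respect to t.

Let u = 3*t**2 - t - 4, so du = (6*t - 1) dt.
Rewriting, the integral becomes -2·∫ e^u du = -2·e^u.
Substituting back, u = 3*t**2 - t - 4.

-2*exp(3*t**2 - t - 4) + C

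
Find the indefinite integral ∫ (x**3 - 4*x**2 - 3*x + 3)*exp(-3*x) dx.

(-3*x**3 + 9*x**2 + 15*x - 4)*exp(-3*x)/9 + C

Use integration by parts with u = x**3 - 4*x**2 - 3*x + 3, dv = exp(-3*x) dx, so v = -exp(-3*x)/3.
Apply parts 3 times (tabular method): alternate signs, differentiate u down to 0, integrate dv up.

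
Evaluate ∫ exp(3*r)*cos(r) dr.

Let I denote the integral. Integrate by parts with u = cos(r), dv = exp(3*r) dr, so v = exp(3*r)/3: I = exp(3*r)*cos(r)/3 + (1/3)·∫ exp(3*r)*sin(r) dr.
Apply parts again with u = sin(r), dv = exp(3*r) dr: ∫ exp(3*r)*sin(r) dr = exp(3*r)*sin(r)/3 − (1/3)·I. Substituting back brings back I: I = exp(3*r)*sin(r)/9 + exp(3*r)*cos(r)/3 − (1/9)·I.
Solving for I: (1 + 1/9)·I equals the remaining terms, so I = (9/10)·(exp(3*r)*sin(r)/9 + exp(3*r)*cos(r)/3).

exp(3*r)*sin(r)/10 + 3*exp(3*r)*cos(r)/10 + C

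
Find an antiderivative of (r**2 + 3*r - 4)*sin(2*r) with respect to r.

Use integration by parts with u = r**2 + 3*r - 4, dv = sin(2*r) dr, so v = -cos(2*r)/2.
Apply parts 2 times (tabular method): alternate signs, differentiate u down to 0, integrate dv up.

-r**2*cos(2*r)/2 + r*sin(2*r)/2 - 3*r*cos(2*r)/2 + 3*sin(2*r)/4 + 9*cos(2*r)/4 + C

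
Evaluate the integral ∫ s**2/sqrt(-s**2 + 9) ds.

Substitute s = 3·sin(θ), so ds = 3·cos(θ) dθ and the radical becomes sqrt(-s**2 + 9) = 3·cos(θ) by the Pythagorean identity.
Integrate the resulting trig expression in θ, then back-substitute θ = asin(s/3), sin(θ) = s/3, cos(θ) = sqrt(-s**2 + 9)/3 (absorbing any constant into C).

-s*sqrt(-s**2 + 9)/2 + 9*asin(s/3)/2 + C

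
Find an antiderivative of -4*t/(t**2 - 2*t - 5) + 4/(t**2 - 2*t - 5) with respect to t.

-2*log(t**2 - 2*t - 5) + C

Let u = t**2 - 2*t - 5, so du = (2*t - 2) dt.
Rewriting, the integral becomes -2·∫ 1/u du = -2·log(u).
Substituting back, u = t**2 - 2*t - 5.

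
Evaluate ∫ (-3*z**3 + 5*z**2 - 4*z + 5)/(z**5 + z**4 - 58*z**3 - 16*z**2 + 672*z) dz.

Factor the denominator: z*(z - 6)*(z - 4)*(z + 4)*(z + 7).
Partial-fraction decomposition: 1307/(3003*(z + 7)) - 293/(960*(z + 4)) + 123/(704*(z - 4)) - 487/(1560*(z - 6)) + 5/(672*z).
Integrate each term: A/(z−a) contributes A·log|z−a|.

5*log(z)/672 - 487*log(z - 6)/1560 + 123*log(z - 4)/704 - 293*log(z + 4)/960 + 1307*log(z + 7)/3003 + C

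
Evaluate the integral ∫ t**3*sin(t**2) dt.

Let u = t², du = 2t dt; rewrite as (1/2)∫ u^1·sin(1u) du.
Now integrate by parts 1 time.

-t**2*cos(t**2)/2 + sin(t**2)/2 + C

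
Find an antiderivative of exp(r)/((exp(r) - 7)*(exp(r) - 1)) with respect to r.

Let u = e^r, du = e^r dr.
The integral becomes ∫ du/((u-7)(u-1)); decompose into partial fractions.

log(exp(r) - 7)/6 - log(exp(r) - 1)/6 + C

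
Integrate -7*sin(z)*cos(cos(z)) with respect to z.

Let u = cos(z), so du = (-sin(z)) dz.
Rewriting, the integral becomes 7·∫ cos(u) du = 7·sin(u).
Substituting back, u = cos(z).

7*sin(cos(z)) + C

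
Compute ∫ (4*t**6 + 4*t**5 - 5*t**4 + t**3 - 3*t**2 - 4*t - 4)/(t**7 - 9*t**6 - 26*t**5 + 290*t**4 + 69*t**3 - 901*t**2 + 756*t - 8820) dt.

Factor the denominator: (t - 7)**2*(t - 3)*(t + 3)*(t + 5)*(t**2 + 4).
Partial-fraction decomposition: -8*(942*t - 12221)/(1058993*(t**2 + 4)) + 46691/(66816*(t + 5)) - 1493/(15600*(t + 3)) + 3467/(9984*(t - 3)) + 123644963/(40449600*(t - 7)) + 525983/(25440*(t - 7)**2).
Integrate each term; A/(t−a) gives A·log|t−a|; the (Bt+D)/(t²+p²) term gives a log and an atan.

123644963*log(t - 7)/40449600 + 3467*log(t - 3)/9984 - 1493*log(t + 3)/15600 + 46691*log(t + 5)/66816 - 3768*log(t**2 + 4)/1058993 + 48884*atan(t/2)/1058993 - 525983/(25440*t - 178080) + C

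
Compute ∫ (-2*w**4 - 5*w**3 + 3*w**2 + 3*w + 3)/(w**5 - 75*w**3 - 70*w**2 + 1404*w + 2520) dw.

Factor the denominator: (w - 7)*(w - 6)*(w + 2)*(w + 5)*(w + 6).
Partial-fraction decomposition: -473/(208*(w + 6)) + 281/(198*(w + 5)) + 17/(864*(w + 2)) + 1181/(352*(w - 6)) - 3173/(702*(w - 7)).
Integrate each term: A/(w−a) contributes A·log|w−a|.

-3173*log(w - 7)/702 + 1181*log(w - 6)/352 + 17*log(w + 2)/864 + 281*log(w + 5)/198 - 473*log(w + 6)/208 + C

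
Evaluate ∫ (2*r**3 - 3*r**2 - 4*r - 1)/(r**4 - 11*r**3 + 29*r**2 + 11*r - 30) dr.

299*log(r - 6)/35 - 77*log(r - 5)/12 - 3*log(r - 1)/20 + log(r + 1)/42 + C

Factor the denominator: (r - 6)*(r - 5)*(r - 1)*(r + 1).
Partial-fraction decomposition: 1/(42*(r + 1)) - 3/(20*(r - 1)) - 77/(12*(r - 5)) + 299/(35*(r - 6)).
Integrate each term: A/(r−a) contributes A·log|r−a|.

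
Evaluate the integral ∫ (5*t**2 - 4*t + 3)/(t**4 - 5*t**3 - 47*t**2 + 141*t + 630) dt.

Factor the denominator: (t - 7)*(t - 6)*(t + 3)*(t + 5).
Partial-fraction decomposition: -37/(66*(t + 5)) + 1/(3*(t + 3)) - 53/(33*(t - 6)) + 11/(6*(t - 7)).
Integrate each term: A/(t−a) contributes A·log|t−a|.

11*log(t - 7)/6 - 53*log(t - 6)/33 + log(t + 3)/3 - 37*log(t + 5)/66 + C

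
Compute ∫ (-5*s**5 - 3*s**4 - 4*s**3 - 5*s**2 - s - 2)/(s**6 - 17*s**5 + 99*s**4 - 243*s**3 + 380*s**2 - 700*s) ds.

Factor the denominator: s*(s - 7)*(s - 5)**2*(s**2 + 4).
Partial-fraction decomposition: 5*(2045*s + 3874)/(89146*(s**2 + 4)) + 1208081/(21025*(s - 5)) + 9066/(145*(s - 5)**2) - 23216/(371*(s - 7)) + 1/(350*s).
Integrate each term; A/(s−a) gives A·log|s−a|; the (Bs+D)/(s²+p²) term gives a log and an atan.

log(s)/350 - 23216*log(s - 7)/371 + 1208081*log(s - 5)/21025 + 10225*log(s**2 + 4)/178292 + 9685*atan(s/2)/89146 - 9066/(145*s - 725) + C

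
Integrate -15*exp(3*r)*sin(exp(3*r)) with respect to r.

5*cos(exp(3*r)) + C

Let u = exp(3*r), so du = (3*exp(3*r)) dr.
Rewriting, the integral becomes -5·∫ sin(u) du = -5·-cos(u).
Substituting back, u = exp(3*r).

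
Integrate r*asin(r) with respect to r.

Use integration by parts with u = arcsin(r), dv = r dr.
Then du = 1/sqrt(-r**2 + 1) dr.

r**2*asin(r)/2 + r*sqrt(-r**2 + 1)/4 - asin(r)/4 + C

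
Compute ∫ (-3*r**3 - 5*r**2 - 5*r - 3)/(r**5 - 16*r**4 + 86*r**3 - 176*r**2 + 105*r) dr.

Factor the denominator: r*(r - 7)*(r - 5)*(r - 3)*(r - 1).
Partial-fraction decomposition: 1/(3*(r - 1)) - 3/(r - 3) + 33/(5*(r - 5)) - 82/(21*(r - 7)) - 1/(35*r).
Integrate each term: A/(r−a) contributes A·log|r−a|.

-log(r)/35 - 82*log(r - 7)/21 + 33*log(r - 5)/5 - 3*log(r - 3) + log(r - 1)/3 + C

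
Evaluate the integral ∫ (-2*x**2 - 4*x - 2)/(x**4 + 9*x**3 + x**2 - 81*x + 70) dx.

Factor the denominator: (x - 2)*(x - 1)*(x + 5)*(x + 7).
Partial-fraction decomposition: 1/(2*(x + 7)) - 8/(21*(x + 5)) + 1/(6*(x - 1)) - 2/(7*(x - 2)).
Integrate each term: A/(x−a) contributes A·log|x−a|.

-2*log(x - 2)/7 + log(x - 1)/6 - 8*log(x + 5)/21 + log(x + 7)/2 + C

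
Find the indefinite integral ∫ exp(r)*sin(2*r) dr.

Let I denote the integral. Integrate by parts with u = sin(2*r), dv = exp(r) dr, so v = exp(r): I = exp(r)*sin(2*r) − 2·∫ exp(r)*cos(2*r) dr.
Apply parts again with u = cos(2*r), dv = exp(r) dr: ∫ exp(r)*cos(2*r) dr = exp(r)*cos(2*r) + 2·I. Substituting back brings back I: I = exp(r)*sin(2*r) - 2*exp(r)*cos(2*r) − 4·I.
Solving for I: (1 + 4)·I equals the remaining terms, so I = (1/5)·(exp(r)*sin(2*r) - 2*exp(r)*cos(2*r)).

exp(r)*sin(2*r)/5 - 2*exp(r)*cos(2*r)/5 + C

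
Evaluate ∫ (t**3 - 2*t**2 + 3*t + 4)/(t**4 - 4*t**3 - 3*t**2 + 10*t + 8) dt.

Factor the denominator: (t - 4)*(t - 2)*(t + 1)**2.
Partial-fraction decomposition: 134/(225*(t + 1)) - 2/(15*(t + 1)**2) - 5/(9*(t - 2)) + 24/(25*(t - 4)).
Integrate each term; A/(t−a) gives A·log|t−a|; A/(t−a)² gives −A/(t−a).

24*log(t - 4)/25 - 5*log(t - 2)/9 + 134*log(t + 1)/225 + 2/(15*t + 15) + C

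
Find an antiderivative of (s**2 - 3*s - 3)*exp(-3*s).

(-9*s**2 + 21*s + 34)*exp(-3*s)/27 + C

Use integration by parts with u = s**2 - 3*s - 3, dv = exp(-3*s) ds, so v = -exp(-3*s)/3.
Apply parts 2 times (tabular method): alternate signs, differentiate u down to 0, integrate dv up.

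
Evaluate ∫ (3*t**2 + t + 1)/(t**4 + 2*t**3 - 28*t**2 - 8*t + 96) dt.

Factor the denominator: (t - 4)*(t - 2)*(t + 2)*(t + 6).
Partial-fraction decomposition: -103/(320*(t + 6)) + 11/(96*(t + 2)) - 15/(64*(t - 2)) + 53/(120*(t - 4)).
Integrate each term: A/(t−a) contributes A·log|t−a|.

53*log(t - 4)/120 - 15*log(t - 2)/64 + 11*log(t + 2)/96 - 103*log(t + 6)/320 + C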